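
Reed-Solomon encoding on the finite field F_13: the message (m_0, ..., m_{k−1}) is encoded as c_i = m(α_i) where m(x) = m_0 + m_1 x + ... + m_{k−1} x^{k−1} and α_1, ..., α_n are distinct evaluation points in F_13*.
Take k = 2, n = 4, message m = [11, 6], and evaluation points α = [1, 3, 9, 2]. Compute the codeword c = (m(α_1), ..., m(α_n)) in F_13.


c = [4, 3, 0, 10]

Message polynomial: m(x) = 11 + 6·x (mod 13).
For each evaluation point α_i, compute m(α_i) mod 13:
  α_1 = 1: Horner steps 6 → 4, so m(1) = 4.
  α_2 = 3: Horner steps 6 → 3, so m(3) = 3.
  α_3 = 9: Horner steps 6 → 0, so m(9) = 0.
  α_4 = 2: Horner steps 6 → 10, so m(2) = 10.
Codeword c = [4, 3, 0, 10] ∈ F_13^4.


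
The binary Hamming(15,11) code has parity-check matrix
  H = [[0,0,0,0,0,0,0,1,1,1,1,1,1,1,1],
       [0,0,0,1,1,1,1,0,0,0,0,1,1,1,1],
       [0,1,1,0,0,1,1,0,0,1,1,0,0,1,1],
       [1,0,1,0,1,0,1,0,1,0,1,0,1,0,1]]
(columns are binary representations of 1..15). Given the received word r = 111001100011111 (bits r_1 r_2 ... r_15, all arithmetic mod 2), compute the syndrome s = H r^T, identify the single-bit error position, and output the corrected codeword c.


s = (1, 0, 1, 0)^T, error position = 10, corrected codeword c = 111001100111111

Compute s = H r^T mod 2 one row at a time:
  s_1 = 0 + 0 + 0 + 1 + 1 + 1 + 1 + 1 = 5 ≡ 1 (mod 2).
  s_2 = 0 + 0 + 1 + 1 + 1 + 1 + 1 + 1 = 6 ≡ 0 (mod 2).
  s_3 = 1 + 1 + 1 + 1 + 0 + 1 + 1 + 1 = 7 ≡ 1 (mod 2).
  s_4 = 1 + 1 + 0 + 1 + 0 + 1 + 1 + 1 = 6 ≡ 0 (mod 2).
s = (1, 0, 1, 0)^T — this equals column 10 of H (binary 1010), so error is at position 10.
Correct: flip bit 10 of r = 111001100011111 to get c = 111001100111111.


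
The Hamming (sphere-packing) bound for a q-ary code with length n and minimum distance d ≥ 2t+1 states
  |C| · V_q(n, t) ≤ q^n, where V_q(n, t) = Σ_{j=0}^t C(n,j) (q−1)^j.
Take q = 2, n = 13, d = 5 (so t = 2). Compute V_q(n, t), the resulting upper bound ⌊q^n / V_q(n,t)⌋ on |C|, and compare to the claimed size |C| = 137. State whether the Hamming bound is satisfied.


V_q(n, t) = 92, q^n = 8192, Hamming bound = 89, |C| = 137 > bound (violated).

Step 1: Compute V_q(n, t) = Σ_{j=0}^2 C(n, j) (q−1)^j.
  j = 0: C(13,0)·(1)^0 = 1·1 = 1.
  j = 1: C(13,1)·(1)^1 = 13·1 = 13.
  j = 2: C(13,2)·(1)^2 = 78·1 = 78.
  V_q(n, t) = 1 + 13 + 78 = 92.
Step 2: q^n = 2^13 = 8192.
Step 3: Hamming bound ⌊q^n / V_q(n,t)⌋ = ⌊8192/92⌋ = 89.
Step 4: Compare |C| = 137 to 89: violated.
The claimed |C| lies above the Hamming bound, so no 2-ary code of length 13 with d ≥ 5 can have 137 codewords.


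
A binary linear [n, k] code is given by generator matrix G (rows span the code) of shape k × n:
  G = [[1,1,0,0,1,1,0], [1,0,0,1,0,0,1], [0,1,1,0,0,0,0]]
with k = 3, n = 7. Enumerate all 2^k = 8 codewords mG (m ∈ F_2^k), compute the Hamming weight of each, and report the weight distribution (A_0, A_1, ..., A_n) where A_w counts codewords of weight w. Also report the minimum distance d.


Weight distribution: A_0 = 1, A_2 = 1, A_3 = 1, A_4 = 2, A_5 = 3. Minimum distance d = 2.

Enumerate all 2^3 = 8 messages m ∈ F_2^3.
For each, compute codeword c = mG in F_2^7, then tally its weight.
  m = 000 → c = 0000000, weight = 0.
  m = 100 → c = 1100110, weight = 4.
  m = 010 → c = 1001001, weight = 3.
  m = 110 → c = 0101111, weight = 5.
  m = 001 → c = 0110000, weight = 2.
  m = 101 → c = 1010110, weight = 4.
  m = 011 → c = 1111001, weight = 5.
  m = 111 → c = 0011111, weight = 5.
Tally weights:
  weight 0: 1 codewords.
  weight 2: 1 codewords.
  weight 3: 1 codewords.
  weight 4: 2 codewords.
  weight 5: 3 codewords.
Minimum distance d = smallest w > 0 with A_w > 0 = 2.
Sanity: Σ A_w = 8 = 2^3 = 8 ✓.


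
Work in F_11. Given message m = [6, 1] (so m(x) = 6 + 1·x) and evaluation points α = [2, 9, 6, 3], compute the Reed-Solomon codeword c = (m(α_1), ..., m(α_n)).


c = [8, 4, 1, 9]

Message polynomial: m(x) = 6 + 1·x (mod 11).
For each evaluation point α_i, compute m(α_i) mod 11:
  α_1 = 2: Horner steps 1 → 8, so m(2) = 8.
  α_2 = 9: Horner steps 1 → 4, so m(9) = 4.
  α_3 = 6: Horner steps 1 → 1, so m(6) = 1.
  α_4 = 3: Horner steps 1 → 9, so m(3) = 9.
Codeword c = [8, 4, 1, 9] ∈ F_11^4.


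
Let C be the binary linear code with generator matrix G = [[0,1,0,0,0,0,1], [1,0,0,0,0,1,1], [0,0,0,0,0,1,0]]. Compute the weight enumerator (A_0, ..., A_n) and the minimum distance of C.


Weight distribution: A_0 = 1, A_1 = 1, A_2 = 3, A_3 = 3. Minimum distance d = 1.

Enumerate all 2^3 = 8 messages m ∈ F_2^3.
For each, compute codeword c = mG in F_2^7, then tally its weight.
  m = 000 → c = 0000000, weight = 0.
  m = 100 → c = 0100001, weight = 2.
  m = 010 → c = 1000011, weight = 3.
  m = 110 → c = 1100010, weight = 3.
  m = 001 → c = 0000010, weight = 1.
  m = 101 → c = 0100011, weight = 3.
  m = 011 → c = 1000001, weight = 2.
  m = 111 → c = 1100000, weight = 2.
Tally weights:
  weight 0: 1 codewords.
  weight 1: 1 codewords.
  weight 2: 3 codewords.
  weight 3: 3 codewords.
Minimum distance d = smallest w > 0 with A_w > 0 = 1.
Sanity: Σ A_w = 8 = 2^3 = 8 ✓.


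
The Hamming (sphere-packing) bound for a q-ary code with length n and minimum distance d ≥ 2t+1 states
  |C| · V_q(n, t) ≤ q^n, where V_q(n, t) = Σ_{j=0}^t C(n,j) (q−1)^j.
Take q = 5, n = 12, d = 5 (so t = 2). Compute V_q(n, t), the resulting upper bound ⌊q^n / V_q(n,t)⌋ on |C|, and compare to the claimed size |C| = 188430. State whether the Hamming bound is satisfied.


V_q(n, t) = 1105, q^n = 244140625, Hamming bound = 220941, |C| = 188430 ≤ bound (satisfied).

Step 1: Compute V_q(n, t) = Σ_{j=0}^2 C(n, j) (q−1)^j.
  j = 0: C(12,0)·(4)^0 = 1·1 = 1.
  j = 1: C(12,1)·(4)^1 = 12·4 = 48.
  j = 2: C(12,2)·(4)^2 = 66·16 = 1056.
  V_q(n, t) = 1 + 48 + 1056 = 1105.
Step 2: q^n = 5^12 = 244140625.
Step 3: Hamming bound ⌊q^n / V_q(n,t)⌋ = ⌊244140625/1105⌋ = 220941.
Step 4: Compare |C| = 188430 to 220941: satisfied.
The claimed |C| lies below the Hamming bound.


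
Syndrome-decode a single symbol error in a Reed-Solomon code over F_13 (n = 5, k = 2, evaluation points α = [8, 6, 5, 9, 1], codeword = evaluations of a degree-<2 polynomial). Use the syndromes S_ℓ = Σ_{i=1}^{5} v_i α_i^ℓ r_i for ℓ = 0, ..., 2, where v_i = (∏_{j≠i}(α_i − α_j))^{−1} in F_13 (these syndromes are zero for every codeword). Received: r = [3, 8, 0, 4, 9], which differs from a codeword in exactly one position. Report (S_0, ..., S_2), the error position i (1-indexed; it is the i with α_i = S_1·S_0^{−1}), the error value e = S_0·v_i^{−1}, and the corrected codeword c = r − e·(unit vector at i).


S = (5, 4, 11), error at position 2, error magnitude e = 7, c = [3, 1, 0, 4, 9].

Step 1: column multipliers v_i = (∏_{j≠i}(α_i − α_j))^{−1} mod 13.
  i = 1 (α = 8): (8−6)(8−5)(8−9)(8−1) = 2·3·(−1)·7 = −42 ≡ 10, so v_1 = 10^{−1} = 4 (mod 13).
  i = 2 (α = 6): (6−8)(6−5)(6−9)(6−1) = (−2)·1·(−3)·5 = 30 ≡ 4, so v_2 = 4^{−1} = 10 (mod 13).
  i = 3 (α = 5): (5−8)(5−6)(5−9)(5−1) = (−3)·(−1)·(−4)·4 = −48 ≡ 4, so v_3 = 4^{−1} = 10 (mod 13).
  i = 4 (α = 9): (9−8)(9−6)(9−5)(9−1) = 1·3·4·8 = 96 ≡ 5, so v_4 = 5^{−1} = 8 (mod 13).
  i = 5 (α = 1): (1−8)(1−6)(1−5)(1−9) = (−7)·(−5)·(−4)·(−8) = 1120 ≡ 2, so v_5 = 2^{−1} = 7 (mod 13).
  v = [4, 10, 10, 8, 7].
Step 2: syndromes of r = [3, 8, 0, 4, 9] (all sums mod 13).
  S_0 = Σ v_i r_i = 4·3 + 10·8 + 10·0 + 8·4 + 7·9 = 187 ≡ 5.
  S_1 = Σ v_i α_i r_i = 4·8·3 + 10·6·8 + 10·5·0 + 8·9·4 + 7·1·9 = 927 ≡ 4.
  α_i^2 mod 13 = [12, 10, 12, 3, 1].
  S_2 = Σ v_i α_i^2 r_i = 4·12·3 + 10·10·8 + 10·12·0 + 8·3·4 + 7·1·9 = 1103 ≡ 11.
  S = (5, 4, 11) ≠ 0, so r is not a codeword (an error is present).
Step 3: locate the error. For a single error e at position i, S_ℓ = v_i·e·α_i^ℓ, so α_err = S_1/S_0.
  S_0^{−1} = 5^{−1} = 8 (mod 13), so α_err = 4·8 = 32 ≡ 6 = α_2. Error position i = 2.
  Consistency check: S_2/S_1 = 11·10 = 110 ≡ 6 = α_err ✓ (single-error assumption holds).
Step 4: error magnitude e = S_0/v_2 = S_0·∏_{j≠2}(α_2 − α_j) = 5·4 = 20 ≡ 7 (mod 13).
Step 5: correct position 2: c_2 = r_2 − e = 8 − 7 ≡ 1 (mod 13). Hence c = [3, 1, 0, 4, 9].
  Check: interpolating c through the α_i gives m(x) = 8 + 1·x (degree < 2) with m(α_i) = c_i for every i, so c is indeed a codeword.


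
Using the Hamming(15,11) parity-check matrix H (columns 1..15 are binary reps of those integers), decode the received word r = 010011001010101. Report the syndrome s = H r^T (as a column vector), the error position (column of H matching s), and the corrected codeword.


s = (0, 0, 0, 1)^T, error position = 1, corrected codeword c = 110011001010101

Compute s = H r^T mod 2 one row at a time:
  s_1 = 0 + 1 + 0 + 1 + 0 + 1 + 0 + 1 = 4 ≡ 0 (mod 2).
  s_2 = 0 + 1 + 1 + 0 + 0 + 1 + 0 + 1 = 4 ≡ 0 (mod 2).
  s_3 = 1 + 0 + 1 + 0 + 0 + 1 + 0 + 1 = 4 ≡ 0 (mod 2).
  s_4 = 0 + 0 + 1 + 0 + 1 + 1 + 1 + 1 = 5 ≡ 1 (mod 2).
s = (0, 0, 0, 1)^T — this equals column 1 of H (binary 0001), so error is at position 1.
Correct: flip bit 1 of r = 010011001010101 to get c = 110011001010101.


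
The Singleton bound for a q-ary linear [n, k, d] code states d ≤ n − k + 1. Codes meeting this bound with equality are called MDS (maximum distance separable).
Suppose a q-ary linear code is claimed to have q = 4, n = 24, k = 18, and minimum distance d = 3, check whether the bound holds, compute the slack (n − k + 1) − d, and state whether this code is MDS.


Singleton RHS = n − k + 1 = 7, slack = 4, bound satisfied, not MDS.

Singleton bound: d ≤ n − k + 1.
Here n = 24, k = 18, so n − k + 1 = 7.
Given d = 3, check d ≤ 7: YES.
Slack = (n − k + 1) − d = 4.
The code is NOT MDS (slack = 4 > 0).
Description: the claimed parameters are [24, 18, 3]_4; such a code would be non-MDS.


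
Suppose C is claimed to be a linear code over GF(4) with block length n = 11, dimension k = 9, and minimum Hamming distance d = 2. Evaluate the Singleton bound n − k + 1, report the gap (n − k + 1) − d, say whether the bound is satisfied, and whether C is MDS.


Singleton RHS = n − k + 1 = 3, slack = 1, bound satisfied, not MDS.

Singleton bound: d ≤ n − k + 1.
Here n = 11, k = 9, so n − k + 1 = 3.
Given d = 2, check d ≤ 3: YES.
Slack = (n − k + 1) − d = 1.
The code is NOT MDS (slack = 1 > 0).
Description: the claimed parameters are [11, 9, 2]_4; such a code would be non-MDS.


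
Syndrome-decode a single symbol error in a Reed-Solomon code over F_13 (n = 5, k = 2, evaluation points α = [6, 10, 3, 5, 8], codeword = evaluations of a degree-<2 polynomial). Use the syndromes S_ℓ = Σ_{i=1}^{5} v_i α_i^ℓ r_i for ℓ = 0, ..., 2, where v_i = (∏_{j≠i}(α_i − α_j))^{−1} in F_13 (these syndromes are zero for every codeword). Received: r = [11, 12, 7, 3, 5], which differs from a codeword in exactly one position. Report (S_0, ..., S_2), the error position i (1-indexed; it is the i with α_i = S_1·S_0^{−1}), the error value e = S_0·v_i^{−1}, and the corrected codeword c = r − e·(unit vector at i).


S = (6, 4, 7), error at position 4, error magnitude e = 2, c = [11, 12, 7, 1, 5].

Step 1: column multipliers v_i = (∏_{j≠i}(α_i − α_j))^{−1} mod 13.
  i = 1 (α = 6): (6−10)(6−3)(6−5)(6−8) = (−4)·3·1·(−2) = 24 ≡ 11, so v_1 = 11^{−1} = 6 (mod 13).
  i = 2 (α = 10): (10−6)(10−3)(10−5)(10−8) = 4·7·5·2 = 280 ≡ 7, so v_2 = 7^{−1} = 2 (mod 13).
  i = 3 (α = 3): (3−6)(3−10)(3−5)(3−8) = (−3)·(−7)·(−2)·(−5) = 210 ≡ 2, so v_3 = 2^{−1} = 7 (mod 13).
  i = 4 (α = 5): (5−6)(5−10)(5−3)(5−8) = (−1)·(−5)·2·(−3) = −30 ≡ 9, so v_4 = 9^{−1} = 3 (mod 13).
  i = 5 (α = 8): (8−6)(8−10)(8−3)(8−5) = 2·(−2)·5·3 = −60 ≡ 5, so v_5 = 5^{−1} = 8 (mod 13).
  v = [6, 2, 7, 3, 8].
Step 2: syndromes of r = [11, 12, 7, 3, 5] (all sums mod 13).
  S_0 = Σ v_i r_i = 6·11 + 2·12 + 7·7 + 3·3 + 8·5 = 188 ≡ 6.
  S_1 = Σ v_i α_i r_i = 6·6·11 + 2·10·12 + 7·3·7 + 3·5·3 + 8·8·5 = 1148 ≡ 4.
  α_i^2 mod 13 = [10, 9, 9, 12, 12].
  S_2 = Σ v_i α_i^2 r_i = 6·10·11 + 2·9·12 + 7·9·7 + 3·12·3 + 8·12·5 = 1905 ≡ 7.
  S = (6, 4, 7) ≠ 0, so r is not a codeword (an error is present).
Step 3: locate the error. For a single error e at position i, S_ℓ = v_i·e·α_i^ℓ, so α_err = S_1/S_0.
  S_0^{−1} = 6^{−1} = 11 (mod 13), so α_err = 4·11 = 44 ≡ 5 = α_4. Error position i = 4.
  Consistency check: S_2/S_1 = 7·10 = 70 ≡ 5 = α_err ✓ (single-error assumption holds).
Step 4: error magnitude e = S_0/v_4 = S_0·∏_{j≠4}(α_4 − α_j) = 6·9 = 54 ≡ 2 (mod 13).
Step 5: correct position 4: c_4 = r_4 − e = 3 − 2 ≡ 1 (mod 13). Hence c = [11, 12, 7, 1, 5].
  Check: interpolating c through the α_i gives m(x) = 3 + 10·x (degree < 2) with m(α_i) = c_i for every i, so c is indeed a codeword.


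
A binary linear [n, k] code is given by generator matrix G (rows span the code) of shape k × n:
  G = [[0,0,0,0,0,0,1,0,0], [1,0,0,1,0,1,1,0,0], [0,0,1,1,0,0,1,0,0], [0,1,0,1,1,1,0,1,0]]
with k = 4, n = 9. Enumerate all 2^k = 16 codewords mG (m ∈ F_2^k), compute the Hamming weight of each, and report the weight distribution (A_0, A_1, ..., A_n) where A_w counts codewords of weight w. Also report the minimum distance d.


Weight distribution: A_0 = 1, A_1 = 1, A_2 = 1, A_3 = 3, A_4 = 3, A_5 = 3, A_6 = 3, A_7 = 1. Minimum distance d = 1.

Enumerate all 2^4 = 16 messages m ∈ F_2^4.
For each, compute codeword c = mG in F_2^9, then tally its weight.
  m = 0000 → c = 000000000, weight = 0.
  m = 1000 → c = 000000100, weight = 1.
  m = 0100 → c = 100101100, weight = 4.
  m = 1100 → c = 100101000, weight = 3.
  m = 0010 → c = 001100100, weight = 3.
  m = 1010 → c = 001100000, weight = 2.
  m = 0110 → c = 101001000, weight = 3.
  m = 1110 → c = 101001100, weight = 4.
  m = 0001 → c = 010111010, weight = 5.
  m = 1001 → c = 010111110, weight = 6.
  m = 0101 → c = 110010110, weight = 5.
  m = 1101 → c = 110010010, weight = 4.
  m = 0011 → c = 011011110, weight = 6.
  m = 1011 → c = 011011010, weight = 5.
  m = 0111 → c = 111110010, weight = 6.
  m = 1111 → c = 111110110, weight = 7.
Tally weights:
  weight 0: 1 codewords.
  weight 1: 1 codewords.
  weight 2: 1 codewords.
  weight 3: 3 codewords.
  weight 4: 3 codewords.
  weight 5: 3 codewords.
  weight 6: 3 codewords.
  weight 7: 1 codewords.
Minimum distance d = smallest w > 0 with A_w > 0 = 1.
Sanity: Σ A_w = 16 = 2^4 = 16 ✓.


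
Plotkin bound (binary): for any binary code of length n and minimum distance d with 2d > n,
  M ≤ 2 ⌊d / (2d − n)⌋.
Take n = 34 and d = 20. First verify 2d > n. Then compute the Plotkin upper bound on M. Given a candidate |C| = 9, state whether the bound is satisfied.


Plotkin bound M ≤ 6; given |C| = 9 > bound (violated).

Check applicability: 2d = 40, n = 34.
2d − n = 6 > 0, so Plotkin applies.
Compute d/(2d−n) = 20/6 ≈ 3.3333.
⌊d/(2d−n)⌋ = 3.
Plotkin bound: M ≤ 2·3 = 6.
Given |C| = 9, check: VIOLATED.
This |C| is above the Plotkin bound, so no binary code with n = 34, d = 20 and 9 codewords exists.


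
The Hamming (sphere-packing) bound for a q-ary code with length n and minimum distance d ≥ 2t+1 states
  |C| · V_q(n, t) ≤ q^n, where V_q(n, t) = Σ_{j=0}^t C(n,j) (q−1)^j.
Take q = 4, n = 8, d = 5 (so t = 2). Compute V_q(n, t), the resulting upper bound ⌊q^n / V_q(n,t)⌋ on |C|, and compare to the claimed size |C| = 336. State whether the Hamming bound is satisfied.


V_q(n, t) = 277, q^n = 65536, Hamming bound = 236, |C| = 336 > bound (violated).

Step 1: Compute V_q(n, t) = Σ_{j=0}^2 C(n, j) (q−1)^j.
  j = 0: C(8,0)·(3)^0 = 1·1 = 1.
  j = 1: C(8,1)·(3)^1 = 8·3 = 24.
  j = 2: C(8,2)·(3)^2 = 28·9 = 252.
  V_q(n, t) = 1 + 24 + 252 = 277.
Step 2: q^n = 4^8 = 65536.
Step 3: Hamming bound ⌊q^n / V_q(n,t)⌋ = ⌊65536/277⌋ = 236.
Step 4: Compare |C| = 336 to 236: violated.
The claimed |C| lies above the Hamming bound, so no 4-ary code of length 8 with d ≥ 5 can have 336 codewords.


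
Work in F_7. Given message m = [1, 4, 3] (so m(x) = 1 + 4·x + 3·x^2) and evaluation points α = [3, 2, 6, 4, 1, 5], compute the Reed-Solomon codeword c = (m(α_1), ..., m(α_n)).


c = [5, 0, 0, 2, 1, 5]

Message polynomial: m(x) = 1 + 4·x + 3·x^2 (mod 7).
For each evaluation point α_i, compute m(α_i) mod 7:
  α_1 = 3: Horner steps 3 → 6 → 5, so m(3) = 5.
  α_2 = 2: Horner steps 3 → 3 → 0, so m(2) = 0.
  α_3 = 6: Horner steps 3 → 1 → 0, so m(6) = 0.
  α_4 = 4: Horner steps 3 → 2 → 2, so m(4) = 2.
  α_5 = 1: Horner steps 3 → 0 → 1, so m(1) = 1.
  α_6 = 5: Horner steps 3 → 5 → 5, so m(5) = 5.
Codeword c = [5, 0, 0, 2, 1, 5] ∈ F_7^6.


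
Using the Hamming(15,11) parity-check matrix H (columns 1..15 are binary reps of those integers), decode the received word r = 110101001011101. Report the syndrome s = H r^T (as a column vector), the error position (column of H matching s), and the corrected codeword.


s = (1, 1, 0, 1)^T, error position = 13, corrected codeword c = 110101001011001

Compute s = H r^T mod 2 one row at a time:
  s_1 = 0 + 1 + 0 + 1 + 1 + 1 + 0 + 1 = 5 ≡ 1 (mod 2).
  s_2 = 1 + 0 + 1 + 0 + 1 + 1 + 0 + 1 = 5 ≡ 1 (mod 2).
  s_3 = 1 + 0 + 1 + 0 + 0 + 1 + 0 + 1 = 4 ≡ 0 (mod 2).
  s_4 = 1 + 0 + 0 + 0 + 1 + 1 + 1 + 1 = 5 ≡ 1 (mod 2).
s = (1, 1, 0, 1)^T — this equals column 13 of H (binary 1101), so error is at position 13.
Correct: flip bit 13 of r = 110101001011101 to get c = 110101001011001.


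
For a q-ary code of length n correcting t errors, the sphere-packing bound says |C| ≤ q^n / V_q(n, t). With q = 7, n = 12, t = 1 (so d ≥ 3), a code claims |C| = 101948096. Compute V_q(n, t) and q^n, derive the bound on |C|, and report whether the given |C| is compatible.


V_q(n, t) = 73, q^n = 13841287201, Hamming bound = 189606673, |C| = 101948096 ≤ bound (satisfied).

Step 1: Compute V_q(n, t) = Σ_{j=0}^1 C(n, j) (q−1)^j.
  j = 0: C(12,0)·(6)^0 = 1·1 = 1.
  j = 1: C(12,1)·(6)^1 = 12·6 = 72.
  V_q(n, t) = 1 + 72 = 73.
Step 2: q^n = 7^12 = 13841287201.
Step 3: Hamming bound ⌊q^n / V_q(n,t)⌋ = ⌊13841287201/73⌋ = 189606673.
Step 4: Compare |C| = 101948096 to 189606673: satisfied.
The claimed |C| lies below the Hamming bound.


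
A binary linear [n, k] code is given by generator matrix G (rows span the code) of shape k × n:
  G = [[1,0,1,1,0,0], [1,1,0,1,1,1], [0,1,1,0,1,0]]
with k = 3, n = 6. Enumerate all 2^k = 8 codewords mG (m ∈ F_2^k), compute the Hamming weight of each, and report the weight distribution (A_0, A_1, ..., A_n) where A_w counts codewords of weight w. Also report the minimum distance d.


Weight distribution: A_0 = 1, A_1 = 1, A_3 = 2, A_4 = 3, A_5 = 1. Minimum distance d = 1.

Enumerate all 2^3 = 8 messages m ∈ F_2^3.
For each, compute codeword c = mG in F_2^6, then tally its weight.
  m = 000 → c = 000000, weight = 0.
  m = 100 → c = 101100, weight = 3.
  m = 010 → c = 110111, weight = 5.
  m = 110 → c = 011011, weight = 4.
  m = 001 → c = 011010, weight = 3.
  m = 101 → c = 110110, weight = 4.
  m = 011 → c = 101101, weight = 4.
  m = 111 → c = 000001, weight = 1.
Tally weights:
  weight 0: 1 codewords.
  weight 1: 1 codewords.
  weight 3: 2 codewords.
  weight 4: 3 codewords.
  weight 5: 1 codewords.
Minimum distance d = smallest w > 0 with A_w > 0 = 1.
Sanity: Σ A_w = 8 = 2^3 = 8 ✓.


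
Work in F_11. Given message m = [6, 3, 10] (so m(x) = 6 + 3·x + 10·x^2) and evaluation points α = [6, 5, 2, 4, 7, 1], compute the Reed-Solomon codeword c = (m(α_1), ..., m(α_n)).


c = [10, 7, 8, 2, 0, 8]

Message polynomial: m(x) = 6 + 3·x + 10·x^2 (mod 11).
For each evaluation point α_i, compute m(α_i) mod 11:
  α_1 = 6: Horner steps 10 → 8 → 10, so m(6) = 10.
  α_2 = 5: Horner steps 10 → 9 → 7, so m(5) = 7.
  α_3 = 2: Horner steps 10 → 1 → 8, so m(2) = 8.
  α_4 = 4: Horner steps 10 → 10 → 2, so m(4) = 2.
  α_5 = 7: Horner steps 10 → 7 → 0, so m(7) = 0.
  α_6 = 1: Horner steps 10 → 2 → 8, so m(1) = 8.
Codeword c = [10, 7, 8, 2, 0, 8] ∈ F_11^6.


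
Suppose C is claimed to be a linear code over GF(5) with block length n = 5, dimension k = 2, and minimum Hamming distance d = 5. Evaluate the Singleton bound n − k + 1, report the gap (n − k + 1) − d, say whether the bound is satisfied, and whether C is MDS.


Singleton RHS = n − k + 1 = 4, slack = -1, bound violated (no such code; not MDS).

Singleton bound: d ≤ n − k + 1.
Here n = 5, k = 2, so n − k + 1 = 4.
Given d = 5, check d ≤ 4: NO.
Slack = (n − k + 1) − d = -1.
The slack is negative: d = 5 exceeds n − k + 1 = 4 by 1, so the Singleton bound is violated and no linear [5, 2, 5]_5 code can exist. In particular it is not MDS (MDS requires d = n − k + 1 exactly).
Description: the claimed parameters are [5, 2, 5]_5; such a code would be impossible (violates the Singleton bound).


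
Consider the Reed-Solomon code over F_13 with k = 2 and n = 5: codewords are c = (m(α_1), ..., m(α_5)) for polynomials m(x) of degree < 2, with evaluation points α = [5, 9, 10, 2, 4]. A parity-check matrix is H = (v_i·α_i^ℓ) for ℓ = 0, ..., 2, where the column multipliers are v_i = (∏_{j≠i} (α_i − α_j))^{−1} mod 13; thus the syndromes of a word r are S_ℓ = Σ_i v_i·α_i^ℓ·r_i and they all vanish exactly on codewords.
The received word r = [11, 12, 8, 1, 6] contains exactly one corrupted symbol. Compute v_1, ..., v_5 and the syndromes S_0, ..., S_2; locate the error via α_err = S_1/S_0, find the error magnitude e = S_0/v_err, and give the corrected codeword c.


S = (6, 4, 7), error at position 1, error magnitude e = 9, c = [2, 12, 8, 1, 6].

Step 1: column multipliers v_i = (∏_{j≠i}(α_i − α_j))^{−1} mod 13.
  i = 1 (α = 5): (5−9)(5−10)(5−2)(5−4) = (−4)·(−5)·3·1 = 60 ≡ 8, so v_1 = 8^{−1} = 5 (mod 13).
  i = 2 (α = 9): (9−5)(9−10)(9−2)(9−4) = 4·(−1)·7·5 = −140 ≡ 3, so v_2 = 3^{−1} = 9 (mod 13).
  i = 3 (α = 10): (10−5)(10−9)(10−2)(10−4) = 5·1·8·6 = 240 ≡ 6, so v_3 = 6^{−1} = 11 (mod 13).
  i = 4 (α = 2): (2−5)(2−9)(2−10)(2−4) = (−3)·(−7)·(−8)·(−2) = 336 ≡ 11, so v_4 = 11^{−1} = 6 (mod 13).
  i = 5 (α = 4): (4−5)(4−9)(4−10)(4−2) = (−1)·(−5)·(−6)·2 = −60 ≡ 5, so v_5 = 5^{−1} = 8 (mod 13).
  v = [5, 9, 11, 6, 8].
Step 2: syndromes of r = [11, 12, 8, 1, 6] (all sums mod 13).
  S_0 = Σ v_i r_i = 5·11 + 9·12 + 11·8 + 6·1 + 8·6 = 305 ≡ 6.
  S_1 = Σ v_i α_i r_i = 5·5·11 + 9·9·12 + 11·10·8 + 6·2·1 + 8·4·6 = 2331 ≡ 4.
  α_i^2 mod 13 = [12, 3, 9, 4, 3].
  S_2 = Σ v_i α_i^2 r_i = 5·12·11 + 9·3·12 + 11·9·8 + 6·4·1 + 8·3·6 = 1944 ≡ 7.
  S = (6, 4, 7) ≠ 0, so r is not a codeword (an error is present).
Step 3: locate the error. For a single error e at position i, S_ℓ = v_i·e·α_i^ℓ, so α_err = S_1/S_0.
  S_0^{−1} = 6^{−1} = 11 (mod 13), so α_err = 4·11 = 44 ≡ 5 = α_1. Error position i = 1.
  Consistency check: S_2/S_1 = 7·10 = 70 ≡ 5 = α_err ✓ (single-error assumption holds).
Step 4: error magnitude e = S_0/v_1 = S_0·∏_{j≠1}(α_1 − α_j) = 6·8 = 48 ≡ 9 (mod 13).
Step 5: correct position 1: c_1 = r_1 − e = 11 − 9 ≡ 2 (mod 13). Hence c = [2, 12, 8, 1, 6].
  Check: interpolating c through the α_i gives m(x) = 9 + 9·x (degree < 2) with m(α_i) = c_i for every i, so c is indeed a codeword.


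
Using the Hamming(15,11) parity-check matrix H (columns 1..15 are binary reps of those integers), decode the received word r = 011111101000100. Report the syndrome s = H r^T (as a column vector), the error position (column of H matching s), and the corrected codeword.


s = (0, 1, 0, 1)^T, error position = 5, corrected codeword c = 011101101000100

Compute s = H r^T mod 2 one row at a time:
  s_1 = 0 + 1 + 0 + 0 + 0 + 1 + 0 + 0 = 2 ≡ 0 (mod 2).
  s_2 = 1 + 1 + 1 + 1 + 0 + 1 + 0 + 0 = 5 ≡ 1 (mod 2).
  s_3 = 1 + 1 + 1 + 1 + 0 + 0 + 0 + 0 = 4 ≡ 0 (mod 2).
  s_4 = 0 + 1 + 1 + 1 + 1 + 0 + 1 + 0 = 5 ≡ 1 (mod 2).
s = (0, 1, 0, 1)^T — this equals column 5 of H (binary 0101), so error is at position 5.
Correct: flip bit 5 of r = 011111101000100 to get c = 011101101000100.


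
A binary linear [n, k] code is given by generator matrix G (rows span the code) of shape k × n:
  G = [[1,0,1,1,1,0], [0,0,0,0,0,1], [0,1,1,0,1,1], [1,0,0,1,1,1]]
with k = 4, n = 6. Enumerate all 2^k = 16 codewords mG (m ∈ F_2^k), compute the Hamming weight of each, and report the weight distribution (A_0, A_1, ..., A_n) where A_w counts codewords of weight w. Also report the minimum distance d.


Weight distribution: A_0 = 1, A_1 = 2, A_2 = 2, A_3 = 4, A_4 = 5, A_5 = 2. Minimum distance d = 1.

Enumerate all 2^4 = 16 messages m ∈ F_2^4.
For each, compute codeword c = mG in F_2^6, then tally its weight.
  m = 0000 → c = 000000, weight = 0.
  m = 1000 → c = 101110, weight = 4.
  m = 0100 → c = 000001, weight = 1.
  m = 1100 → c = 101111, weight = 5.
  m = 0010 → c = 011011, weight = 4.
  m = 1010 → c = 110101, weight = 4.
  m = 0110 → c = 011010, weight = 3.
  m = 1110 → c = 110100, weight = 3.
  m = 0001 → c = 100111, weight = 4.
  m = 1001 → c = 001001, weight = 2.
  m = 0101 → c = 100110, weight = 3.
  m = 1101 → c = 001000, weight = 1.
  m = 0011 → c = 111100, weight = 4.
  m = 1011 → c = 010010, weight = 2.
  m = 0111 → c = 111101, weight = 5.
  m = 1111 → c = 010011, weight = 3.
Tally weights:
  weight 0: 1 codewords.
  weight 1: 2 codewords.
  weight 2: 2 codewords.
  weight 3: 4 codewords.
  weight 4: 5 codewords.
  weight 5: 2 codewords.
Minimum distance d = smallest w > 0 with A_w > 0 = 1.
Sanity: Σ A_w = 16 = 2^4 = 16 ✓.


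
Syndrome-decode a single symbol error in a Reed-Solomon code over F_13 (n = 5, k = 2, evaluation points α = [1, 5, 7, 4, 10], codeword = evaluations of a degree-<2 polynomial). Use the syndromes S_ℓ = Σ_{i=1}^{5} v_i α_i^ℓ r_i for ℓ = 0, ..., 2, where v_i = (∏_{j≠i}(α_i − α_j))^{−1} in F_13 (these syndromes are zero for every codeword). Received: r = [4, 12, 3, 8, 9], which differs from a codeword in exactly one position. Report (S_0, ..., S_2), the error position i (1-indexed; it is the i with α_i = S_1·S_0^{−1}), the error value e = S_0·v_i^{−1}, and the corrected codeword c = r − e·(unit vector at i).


S = (1, 4, 3), error at position 4, error magnitude e = 11, c = [4, 12, 3, 10, 9].

Step 1: column multipliers v_i = (∏_{j≠i}(α_i − α_j))^{−1} mod 13.
  i = 1 (α = 1): (1−5)(1−7)(1−4)(1−10) = (−4)·(−6)·(−3)·(−9) = 648 ≡ 11, so v_1 = 11^{−1} = 6 (mod 13).
  i = 2 (α = 5): (5−1)(5−7)(5−4)(5−10) = 4·(−2)·1·(−5) = 40 ≡ 1, so v_2 = 1^{−1} = 1 (mod 13).
  i = 3 (α = 7): (7−1)(7−5)(7−4)(7−10) = 6·2·3·(−3) = −108 ≡ 9, so v_3 = 9^{−1} = 3 (mod 13).
  i = 4 (α = 4): (4−1)(4−5)(4−7)(4−10) = 3·(−1)·(−3)·(−6) = −54 ≡ 11, so v_4 = 11^{−1} = 6 (mod 13).
  i = 5 (α = 10): (10−1)(10−5)(10−7)(10−4) = 9·5·3·6 = 810 ≡ 4, so v_5 = 4^{−1} = 10 (mod 13).
  v = [6, 1, 3, 6, 10].
Step 2: syndromes of r = [4, 12, 3, 8, 9] (all sums mod 13).
  S_0 = Σ v_i r_i = 6·4 + 1·12 + 3·3 + 6·8 + 10·9 = 183 ≡ 1.
  S_1 = Σ v_i α_i r_i = 6·1·4 + 1·5·12 + 3·7·3 + 6·4·8 + 10·10·9 = 1239 ≡ 4.
  α_i^2 mod 13 = [1, 12, 10, 3, 9].
  S_2 = Σ v_i α_i^2 r_i = 6·1·4 + 1·12·12 + 3·10·3 + 6·3·8 + 10·9·9 = 1212 ≡ 3.
  S = (1, 4, 3) ≠ 0, so r is not a codeword (an error is present).
Step 3: locate the error. For a single error e at position i, S_ℓ = v_i·e·α_i^ℓ, so α_err = S_1/S_0.
  S_0^{−1} = 1^{−1} = 1 (mod 13), so α_err = 4·1 = 4 ≡ 4 = α_4. Error position i = 4.
  Consistency check: S_2/S_1 = 3·10 = 30 ≡ 4 = α_err ✓ (single-error assumption holds).
Step 4: error magnitude e = S_0/v_4 = S_0·∏_{j≠4}(α_4 − α_j) = 1·11 = 11 ≡ 11 (mod 13).
Step 5: correct position 4: c_4 = r_4 − e = 8 − 11 ≡ 10 (mod 13). Hence c = [4, 12, 3, 10, 9].
  Check: interpolating c through the α_i gives m(x) = 2 + 2·x (degree < 2) with m(α_i) = c_i for every i, so c is indeed a codeword.


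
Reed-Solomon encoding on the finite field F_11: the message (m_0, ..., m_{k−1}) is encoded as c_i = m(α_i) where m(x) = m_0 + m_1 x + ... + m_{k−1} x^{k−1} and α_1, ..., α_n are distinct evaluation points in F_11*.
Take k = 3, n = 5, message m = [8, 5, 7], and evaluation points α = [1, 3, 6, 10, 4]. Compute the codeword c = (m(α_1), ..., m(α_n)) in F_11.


c = [9, 9, 4, 10, 8]

Message polynomial: m(x) = 8 + 5·x + 7·x^2 (mod 11).
For each evaluation point α_i, compute m(α_i) mod 11:
  α_1 = 1: Horner steps 7 → 1 → 9, so m(1) = 9.
  α_2 = 3: Horner steps 7 → 4 → 9, so m(3) = 9.
  α_3 = 6: Horner steps 7 → 3 → 4, so m(6) = 4.
  α_4 = 10: Horner steps 7 → 9 → 10, so m(10) = 10.
  α_5 = 4: Horner steps 7 → 0 → 8, so m(4) = 8.
Codeword c = [9, 9, 4, 10, 8] ∈ F_11^5.


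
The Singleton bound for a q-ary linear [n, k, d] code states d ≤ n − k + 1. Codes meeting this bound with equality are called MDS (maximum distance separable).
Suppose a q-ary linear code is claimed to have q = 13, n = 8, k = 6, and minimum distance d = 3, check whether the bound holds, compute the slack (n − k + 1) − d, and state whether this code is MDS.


Singleton RHS = n − k + 1 = 3, slack = 0, bound satisfied, MDS.

Singleton bound: d ≤ n − k + 1.
Here n = 8, k = 6, so n − k + 1 = 3.
Given d = 3, check d ≤ 3: YES.
Slack = (n − k + 1) − d = 0.
The code is MDS (slack = 0).
Description: the claimed parameters are [8, 6, 3]_13; such a code would be MDS (meets Singleton bound).


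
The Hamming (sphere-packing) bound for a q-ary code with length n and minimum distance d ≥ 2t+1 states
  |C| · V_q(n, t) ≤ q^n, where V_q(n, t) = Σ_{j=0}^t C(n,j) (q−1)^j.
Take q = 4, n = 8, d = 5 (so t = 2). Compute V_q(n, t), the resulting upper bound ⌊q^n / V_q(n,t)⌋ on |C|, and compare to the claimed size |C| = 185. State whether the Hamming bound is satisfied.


V_q(n, t) = 277, q^n = 65536, Hamming bound = 236, |C| = 185 ≤ bound (satisfied).

Step 1: Compute V_q(n, t) = Σ_{j=0}^2 C(n, j) (q−1)^j.
  j = 0: C(8,0)·(3)^0 = 1·1 = 1.
  j = 1: C(8,1)·(3)^1 = 8·3 = 24.
  j = 2: C(8,2)·(3)^2 = 28·9 = 252.
  V_q(n, t) = 1 + 24 + 252 = 277.
Step 2: q^n = 4^8 = 65536.
Step 3: Hamming bound ⌊q^n / V_q(n,t)⌋ = ⌊65536/277⌋ = 236.
Step 4: Compare |C| = 185 to 236: satisfied.
The claimed |C| lies below the Hamming bound.


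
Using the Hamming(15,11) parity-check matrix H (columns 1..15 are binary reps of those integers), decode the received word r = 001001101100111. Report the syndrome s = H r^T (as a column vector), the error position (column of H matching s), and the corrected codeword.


s = (1, 1, 0, 1)^T, error position = 13, corrected codeword c = 001001101100011

Compute s = H r^T mod 2 one row at a time:
  s_1 = 0 + 1 + 1 + 0 + 0 + 1 + 1 + 1 = 5 ≡ 1 (mod 2).
  s_2 = 0 + 0 + 1 + 1 + 0 + 1 + 1 + 1 = 5 ≡ 1 (mod 2).
  s_3 = 0 + 1 + 1 + 1 + 1 + 0 + 1 + 1 = 6 ≡ 0 (mod 2).
  s_4 = 0 + 1 + 0 + 1 + 1 + 0 + 1 + 1 = 5 ≡ 1 (mod 2).
s = (1, 1, 0, 1)^T — this equals column 13 of H (binary 1101), so error is at position 13.
Correct: flip bit 13 of r = 001001101100111 to get c = 001001101100011.


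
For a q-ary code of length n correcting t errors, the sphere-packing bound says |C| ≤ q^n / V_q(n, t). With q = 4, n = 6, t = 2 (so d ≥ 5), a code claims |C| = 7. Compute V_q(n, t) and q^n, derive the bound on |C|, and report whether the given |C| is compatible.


V_q(n, t) = 154, q^n = 4096, Hamming bound = 26, |C| = 7 ≤ bound (satisfied).

Step 1: Compute V_q(n, t) = Σ_{j=0}^2 C(n, j) (q−1)^j.
  j = 0: C(6,0)·(3)^0 = 1·1 = 1.
  j = 1: C(6,1)·(3)^1 = 6·3 = 18.
  j = 2: C(6,2)·(3)^2 = 15·9 = 135.
  V_q(n, t) = 1 + 18 + 135 = 154.
Step 2: q^n = 4^6 = 4096.
Step 3: Hamming bound ⌊q^n / V_q(n,t)⌋ = ⌊4096/154⌋ = 26.
Step 4: Compare |C| = 7 to 26: satisfied.
The claimed |C| lies below the Hamming bound.


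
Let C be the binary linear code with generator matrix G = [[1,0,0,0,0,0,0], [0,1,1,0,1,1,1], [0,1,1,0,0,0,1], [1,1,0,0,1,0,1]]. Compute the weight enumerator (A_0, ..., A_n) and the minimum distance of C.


Weight distribution: A_0 = 1, A_1 = 1, A_2 = 3, A_3 = 6, A_4 = 3, A_5 = 1, A_6 = 1. Minimum distance d = 1.

Enumerate all 2^4 = 16 messages m ∈ F_2^4.
For each, compute codeword c = mG in F_2^7, then tally its weight.
  m = 0000 → c = 0000000, weight = 0.
  m = 1000 → c = 1000000, weight = 1.
  m = 0100 → c = 0110111, weight = 5.
  m = 1100 → c = 1110111, weight = 6.
  m = 0010 → c = 0110001, weight = 3.
  m = 1010 → c = 1110001, weight = 4.
  m = 0110 → c = 0000110, weight = 2.
  m = 1110 → c = 1000110, weight = 3.
  m = 0001 → c = 1100101, weight = 4.
  m = 1001 → c = 0100101, weight = 3.
  m = 0101 → c = 1010010, weight = 3.
  m = 1101 → c = 0010010, weight = 2.
  m = 0011 → c = 1010100, weight = 3.
  m = 1011 → c = 0010100, weight = 2.
  m = 0111 → c = 1100011, weight = 4.
  m = 1111 → c = 0100011, weight = 3.
Tally weights:
  weight 0: 1 codewords.
  weight 1: 1 codewords.
  weight 2: 3 codewords.
  weight 3: 6 codewords.
  weight 4: 3 codewords.
  weight 5: 1 codewords.
  weight 6: 1 codewords.
Minimum distance d = smallest w > 0 with A_w > 0 = 1.
Sanity: Σ A_w = 16 = 2^4 = 16 ✓.


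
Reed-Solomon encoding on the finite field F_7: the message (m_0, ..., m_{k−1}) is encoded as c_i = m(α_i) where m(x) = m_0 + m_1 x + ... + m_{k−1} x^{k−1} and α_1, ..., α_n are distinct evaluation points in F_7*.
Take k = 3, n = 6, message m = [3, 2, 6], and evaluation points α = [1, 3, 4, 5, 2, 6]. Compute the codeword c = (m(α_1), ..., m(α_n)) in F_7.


c = [4, 0, 2, 2, 3, 0]

Message polynomial: m(x) = 3 + 2·x + 6·x^2 (mod 7).
For each evaluation point α_i, compute m(α_i) mod 7:
  α_1 = 1: Horner steps 6 → 1 → 4, so m(1) = 4.
  α_2 = 3: Horner steps 6 → 6 → 0, so m(3) = 0.
  α_3 = 4: Horner steps 6 → 5 → 2, so m(4) = 2.
  α_4 = 5: Horner steps 6 → 4 → 2, so m(5) = 2.
  α_5 = 2: Horner steps 6 → 0 → 3, so m(2) = 3.
  α_6 = 6: Horner steps 6 → 3 → 0, so m(6) = 0.
Codeword c = [4, 0, 2, 2, 3, 0] ∈ F_7^6.


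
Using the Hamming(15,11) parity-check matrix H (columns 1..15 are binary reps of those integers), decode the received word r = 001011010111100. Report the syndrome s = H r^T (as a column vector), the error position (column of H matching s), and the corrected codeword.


s = (1, 0, 0, 0)^T, error position = 8, corrected codeword c = 001011000111100

Compute s = H r^T mod 2 one row at a time:
  s_1 = 1 + 0 + 1 + 1 + 1 + 1 + 0 + 0 = 5 ≡ 1 (mod 2).
  s_2 = 0 + 1 + 1 + 0 + 1 + 1 + 0 + 0 = 4 ≡ 0 (mod 2).
  s_3 = 0 + 1 + 1 + 0 + 1 + 1 + 0 + 0 = 4 ≡ 0 (mod 2).
  s_4 = 0 + 1 + 1 + 0 + 0 + 1 + 1 + 0 = 4 ≡ 0 (mod 2).
s = (1, 0, 0, 0)^T — this equals column 8 of H (binary 1000), so error is at position 8.
Correct: flip bit 8 of r = 001011010111100 to get c = 001011000111100.


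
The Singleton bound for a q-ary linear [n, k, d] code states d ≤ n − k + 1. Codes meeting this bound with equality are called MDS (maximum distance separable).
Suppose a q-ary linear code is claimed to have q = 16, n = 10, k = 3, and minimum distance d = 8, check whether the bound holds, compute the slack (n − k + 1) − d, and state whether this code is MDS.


Singleton RHS = n − k + 1 = 8, slack = 0, bound satisfied, MDS.

Singleton bound: d ≤ n − k + 1.
Here n = 10, k = 3, so n − k + 1 = 8.
Given d = 8, check d ≤ 8: YES.
Slack = (n − k + 1) − d = 0.
The code is MDS (slack = 0).
Description: the claimed parameters are [10, 3, 8]_16; such a code would be MDS (meets Singleton bound).


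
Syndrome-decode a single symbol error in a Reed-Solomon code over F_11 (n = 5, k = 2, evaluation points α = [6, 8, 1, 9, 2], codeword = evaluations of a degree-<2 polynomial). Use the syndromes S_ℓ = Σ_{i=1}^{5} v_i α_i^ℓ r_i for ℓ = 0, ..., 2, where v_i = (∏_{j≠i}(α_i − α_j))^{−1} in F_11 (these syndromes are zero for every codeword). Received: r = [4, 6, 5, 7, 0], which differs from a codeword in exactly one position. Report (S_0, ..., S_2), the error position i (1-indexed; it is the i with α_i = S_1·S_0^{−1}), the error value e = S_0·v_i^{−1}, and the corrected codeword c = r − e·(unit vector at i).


S = (10, 10, 10), error at position 3, error magnitude e = 6, c = [4, 6, 10, 7, 0].

Step 1: column multipliers v_i = (∏_{j≠i}(α_i − α_j))^{−1} mod 11.
  i = 1 (α = 6): (6−8)(6−1)(6−9)(6−2) = (−2)·5·(−3)·4 = 120 ≡ 10, so v_1 = 10^{−1} = 10 (mod 11).
  i = 2 (α = 8): (8−6)(8−1)(8−9)(8−2) = 2·7·(−1)·6 = −84 ≡ 4, so v_2 = 4^{−1} = 3 (mod 11).
  i = 3 (α = 1): (1−6)(1−8)(1−9)(1−2) = (−5)·(−7)·(−8)·(−1) = 280 ≡ 5, so v_3 = 5^{−1} = 9 (mod 11).
  i = 4 (α = 9): (9−6)(9−8)(9−1)(9−2) = 3·1·8·7 = 168 ≡ 3, so v_4 = 3^{−1} = 4 (mod 11).
  i = 5 (α = 2): (2−6)(2−8)(2−1)(2−9) = (−4)·(−6)·1·(−7) = −168 ≡ 8, so v_5 = 8^{−1} = 7 (mod 11).
  v = [10, 3, 9, 4, 7].
Step 2: syndromes of r = [4, 6, 5, 7, 0] (all sums mod 11).
  S_0 = Σ v_i r_i = 10·4 + 3·6 + 9·5 + 4·7 + 7·0 = 131 ≡ 10.
  S_1 = Σ v_i α_i r_i = 10·6·4 + 3·8·6 + 9·1·5 + 4·9·7 + 7·2·0 = 681 ≡ 10.
  α_i^2 mod 11 = [3, 9, 1, 4, 4].
  S_2 = Σ v_i α_i^2 r_i = 10·3·4 + 3·9·6 + 9·1·5 + 4·4·7 + 7·4·0 = 439 ≡ 10.
  S = (10, 10, 10) ≠ 0, so r is not a codeword (an error is present).
Step 3: locate the error. For a single error e at position i, S_ℓ = v_i·e·α_i^ℓ, so α_err = S_1/S_0.
  S_0^{−1} = 10^{−1} = 10 (mod 11), so α_err = 10·10 = 100 ≡ 1 = α_3. Error position i = 3.
  Consistency check: S_2/S_1 = 10·10 = 100 ≡ 1 = α_err ✓ (single-error assumption holds).
Step 4: error magnitude e = S_0/v_3 = S_0·∏_{j≠3}(α_3 − α_j) = 10·5 = 50 ≡ 6 (mod 11).
Step 5: correct position 3: c_3 = r_3 − e = 5 − 6 ≡ 10 (mod 11). Hence c = [4, 6, 10, 7, 0].
  Check: interpolating c through the α_i gives m(x) = 9 + 1·x (degree < 2) with m(α_i) = c_i for every i, so c is indeed a codeword.


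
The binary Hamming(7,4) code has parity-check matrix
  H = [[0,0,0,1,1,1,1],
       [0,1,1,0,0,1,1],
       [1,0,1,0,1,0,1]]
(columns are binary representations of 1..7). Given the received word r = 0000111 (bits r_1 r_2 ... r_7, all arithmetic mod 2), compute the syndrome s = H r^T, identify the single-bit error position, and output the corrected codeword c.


s = (1, 0, 0)^T, error position = 4, corrected codeword c = 0001111

Compute s = H r^T mod 2 one row at a time:
  s_1 = 0 + 1 + 1 + 1 = 3 ≡ 1 (mod 2).
  s_2 = 0 + 0 + 1 + 1 = 2 ≡ 0 (mod 2).
  s_3 = 0 + 0 + 1 + 1 = 2 ≡ 0 (mod 2).
s = (1, 0, 0)^T — this equals column 4 of H (binary 100), so error is at position 4.
Correct: flip bit 4 of r = 0000111 to get c = 0001111.


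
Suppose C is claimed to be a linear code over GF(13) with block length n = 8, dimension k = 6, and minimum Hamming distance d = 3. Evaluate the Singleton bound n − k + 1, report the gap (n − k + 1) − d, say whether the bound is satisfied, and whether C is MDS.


Singleton RHS = n − k + 1 = 3, slack = 0, bound satisfied, MDS.

Singleton bound: d ≤ n − k + 1.
Here n = 8, k = 6, so n − k + 1 = 3.
Given d = 3, check d ≤ 3: YES.
Slack = (n − k + 1) − d = 0.
The code is MDS (slack = 0).
Description: the claimed parameters are [8, 6, 3]_13; such a code would be MDS (meets Singleton bound).


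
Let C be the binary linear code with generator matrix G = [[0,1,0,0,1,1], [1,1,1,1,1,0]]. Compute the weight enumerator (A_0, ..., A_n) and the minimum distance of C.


Weight distribution: A_0 = 1, A_3 = 1, A_4 = 1, A_5 = 1. Minimum distance d = 3.

Enumerate all 2^2 = 4 messages m ∈ F_2^2.
For each, compute codeword c = mG in F_2^6, then tally its weight.
  m = 00 → c = 000000, weight = 0.
  m = 10 → c = 010011, weight = 3.
  m = 01 → c = 111110, weight = 5.
  m = 11 → c = 101101, weight = 4.
Tally weights:
  weight 0: 1 codewords.
  weight 3: 1 codewords.
  weight 4: 1 codewords.
  weight 5: 1 codewords.
Minimum distance d = smallest w > 0 with A_w > 0 = 3.
Sanity: Σ A_w = 4 = 2^2 = 4 ✓.
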